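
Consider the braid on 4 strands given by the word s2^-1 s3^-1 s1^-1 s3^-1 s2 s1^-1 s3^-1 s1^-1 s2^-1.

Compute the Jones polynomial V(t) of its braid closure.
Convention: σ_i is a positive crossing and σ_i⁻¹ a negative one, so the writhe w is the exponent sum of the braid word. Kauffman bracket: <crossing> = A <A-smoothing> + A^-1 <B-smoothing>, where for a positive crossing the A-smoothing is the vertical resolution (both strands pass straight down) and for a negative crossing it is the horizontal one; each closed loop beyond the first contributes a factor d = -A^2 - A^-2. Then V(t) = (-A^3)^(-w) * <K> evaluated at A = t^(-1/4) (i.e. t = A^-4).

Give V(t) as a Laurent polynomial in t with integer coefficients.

t^-2 - 2*t^-3 + 5*t^-4 - 5*t^-5 + 6*t^-6 - 6*t^-7 + 4*t^-8 - 3*t^-9 + t^-10

Derivation:
Braid: s2^-1 s3^-1 s1^-1 s3^-1 s2 s1^-1 s3^-1 s1^-1 s2^-1 on 4 strands, 9 crossings.
Writhe w = (#positive) - (#negative) = 1 - 8 = -7.
Enumerate smoothing states for the bracket polynomial. There are 2^9 = 512 states.
Each crossing splits two ways (0=vertical, 1=horizontal). The state's weight is A^(#A-smoothings - #B-smoothings) * d^(loops - 1).
Tabulate the states by total A-exponent and number of loops L (A-exp: L × count):
  A^9: L=6 ×1
  A^7: L=5 ×9
  A^5: L=4 ×35, L=6 ×1
  A^3: L=3 ×74, L=5 ×10
  A^1: L=2 ×85, L=4 ×41
  A^-1: L=1 ×42, L=3 ×80, L=5 ×4
  A^-3: L=2 ×65, L=4 ×19
  A^-5: L=1 ×9, L=3 ×26, L=5 ×1
  A^-7: L=2 ×6, L=4 ×3
  A^-9: L=3 ×1
Each group contributes A^e * Σ count * d^(L-1):
Powers of d = -A^2 - A^-2: d^2 = A^4 + 2 + A^-4; d^3 = -A^6 - 3*A^2 - 3*A^-2 - A^-6; d^4 = A^8 + 4*A^4 + 6 + 4*A^-4 + A^-8; d^5 = -A^10 - 5*A^6 - 10*A^2 - 10*A^-2 - 5*A^-6 - A^-10.
  A^9 * (d^5) = -A^19 - 5*A^15 - 10*A^11 - 10*A^7 - 5*A^3 - A^-1
  A^7 * (9*d^4) = 9*A^15 + 36*A^11 + 54*A^7 + 36*A^3 + 9*A^-1
  A^5 * (35*d^3 + d^5) = -A^15 - 40*A^11 - 115*A^7 - 115*A^3 - 40*A^-1 - A^-5
  A^3 * (74*d^2 + 10*d^4) = 10*A^11 + 114*A^7 + 208*A^3 + 114*A^-1 + 10*A^-5
  A^1 * (85*d + 41*d^3) = -41*A^7 - 208*A^3 - 208*A^-1 - 41*A^-5
  A^-1 * (42 + 80*d^2 + 4*d^4) = 4*A^7 + 96*A^3 + 226*A^-1 + 96*A^-5 + 4*A^-9
  A^-3 * (65*d + 19*d^3) = -19*A^3 - 122*A^-1 - 122*A^-5 - 19*A^-9
  A^-5 * (9 + 26*d^2 + d^4) = A^3 + 30*A^-1 + 67*A^-5 + 30*A^-9 + A^-13
  A^-7 * (6*d + 3*d^3) = -3*A^-1 - 15*A^-5 - 15*A^-9 - 3*A^-13
  A^-9 * (d^2) = A^-5 + 2*A^-9 + A^-13
Summing the groups: <K> = -A^19 + 3*A^15 - 4*A^11 + 6*A^7 - 6*A^3 + 5*A^-1 - 5*A^-5 + 2*A^-9 - A^-13
Normalise by the writhe: (-A^3)^(-w) = (-A^3)^(7) = -A^21, so f(A) = -A^21 * <K> = A^40 - 3*A^36 + 4*A^32 - 6*A^28 + 6*A^24 - 5*A^20 + 5*A^16 - 2*A^12 + A^8.
Substitute A = t^(-1/4), i.e. A^e → t^(-e/4): V(t) = t^-2 - 2*t^-3 + 5*t^-4 - 5*t^-5 + 6*t^-6 - 6*t^-7 + 4*t^-8 - 3*t^-9 + t^-10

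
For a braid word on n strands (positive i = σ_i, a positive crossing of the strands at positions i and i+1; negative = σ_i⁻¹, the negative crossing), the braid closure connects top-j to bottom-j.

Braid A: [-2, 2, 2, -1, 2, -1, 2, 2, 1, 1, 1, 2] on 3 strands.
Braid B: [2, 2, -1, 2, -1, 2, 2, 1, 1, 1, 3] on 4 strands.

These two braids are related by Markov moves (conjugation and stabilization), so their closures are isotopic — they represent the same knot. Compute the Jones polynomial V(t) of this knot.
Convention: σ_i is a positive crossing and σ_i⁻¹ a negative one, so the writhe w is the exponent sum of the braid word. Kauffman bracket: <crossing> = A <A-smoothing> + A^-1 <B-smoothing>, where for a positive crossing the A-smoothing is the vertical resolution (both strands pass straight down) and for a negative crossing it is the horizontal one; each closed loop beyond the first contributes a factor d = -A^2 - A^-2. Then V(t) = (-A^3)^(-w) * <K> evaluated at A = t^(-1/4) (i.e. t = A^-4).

Markov-equivalent braids have isotopic closures, hence identical knot invariants. Strip the Markov moves from each word to reach a common short braid β, then compute V(t) once on β.
Braid A: s2^-1 s2 s2 s1^-1 s2 s1^-1 s2 s2 s1 s1 s1 s2 on 3 strands reduces by inverse Markov moves (closure unchanged at each step):
  Deconjugate: the word is γ·β·γ⁻¹ with γ = s2^-1 (prefix) and γ⁻¹ = s2 (suffix); strip both.
Reduced to β = s2 s2 s1^-1 s2 s1^-1 s2 s2 s1 s1 s1 on 3 strands, 10 crossings.
Braid B: s2 s2 s1^-1 s2 s1^-1 s2 s2 s1 s1 s1 s3 on 4 strands reduces by inverse Markov moves (closure unchanged at each step):
  Destabilize: the word has the form β·s3 where s3 occurs only as the final letter (β ∈ B_3); drop it and the last strand → 3 strands.
Reduced to β = s2 s2 s1^-1 s2 s1^-1 s2 s2 s1 s1 s1 on 3 strands, 10 crossings.
Both give the same β = s2 s2 s1^-1 s2 s1^-1 s2 s2 s1 s1 s1 on 3 strands, so one state sum suffices:
Braid: s2 s2 s1^-1 s2 s1^-1 s2 s2 s1 s1 s1 on 3 strands, 10 crossings.
Writhe w = (#positive) - (#negative) = 8 - 2 = 6.
Computing the Kauffman bracket via state sum. There are 2^10 = 1024 states.
Each crossing splits two ways (0=vertical, 1=horizontal). The state's weight is A^(#A-smoothings - #B-smoothings) * d^(loops - 1).
Tabulate the states by total A-exponent and number of loops L (A-exp: L × count):
  A^10: L=3 ×1
  A^8: L=2 ×7, L=4 ×3
  A^6: L=1 ×14, L=3 ×28, L=5 ×3
  A^4: L=2 ×88, L=4 ×31, L=6 ×1
  A^2: L=1 ×63, L=3 ×133, L=5 ×14
  A^0: L=2 ×159, L=4 ×91, L=6 ×2
  A^-2: L=3 ×180, L=5 ×30
  A^-4: L=4 ×116, L=6 ×4
  A^-6: L=5 ×45
  A^-8: L=6 ×10
  A^-10: L=7 ×1
Each group contributes A^e * Σ count * d^(L-1):
Powers of d = -A^2 - A^-2: d^2 = A^4 + 2 + A^-4; d^3 = -A^6 - 3*A^2 - 3*A^-2 - A^-6; d^4 = A^8 + 4*A^4 + 6 + 4*A^-4 + A^-8; d^5 = -A^10 - 5*A^6 - 10*A^2 - 10*A^-2 - 5*A^-6 - A^-10; d^6 = A^12 + 6*A^8 + 15*A^4 + 20 + 15*A^-4 + 6*A^-8 + A^-12.
  A^10 * (d^2) = A^14 + 2*A^10 + A^6
  A^8 * (7*d + 3*d^3) = -3*A^14 - 16*A^10 - 16*A^6 - 3*A^2
  A^6 * (14 + 28*d^2 + 3*d^4) = 3*A^14 + 40*A^10 + 88*A^6 + 40*A^2 + 3*A^-2
  A^4 * (88*d + 31*d^3 + d^5) = -A^14 - 36*A^10 - 191*A^6 - 191*A^2 - 36*A^-2 - A^-6
  A^2 * (63 + 133*d^2 + 14*d^4) = 14*A^10 + 189*A^6 + 413*A^2 + 189*A^-2 + 14*A^-6
  A^0 * (159*d + 91*d^3 + 2*d^5) = -2*A^10 - 101*A^6 - 452*A^2 - 452*A^-2 - 101*A^-6 - 2*A^-10
  A^-2 * (180*d^2 + 30*d^4) = 30*A^6 + 300*A^2 + 540*A^-2 + 300*A^-6 + 30*A^-10
  A^-4 * (116*d^3 + 4*d^5) = -4*A^6 - 136*A^2 - 388*A^-2 - 388*A^-6 - 136*A^-10 - 4*A^-14
  A^-6 * (45*d^4) = 45*A^2 + 180*A^-2 + 270*A^-6 + 180*A^-10 + 45*A^-14
  A^-8 * (10*d^5) = -10*A^2 - 50*A^-2 - 100*A^-6 - 100*A^-10 - 50*A^-14 - 10*A^-18
  A^-10 * (d^6) = A^2 + 6*A^-2 + 15*A^-6 + 20*A^-10 + 15*A^-14 + 6*A^-18 + A^-22
Summing the groups: <K> = 2*A^10 - 4*A^6 + 7*A^2 - 8*A^-2 + 9*A^-6 - 8*A^-10 + 6*A^-14 - 4*A^-18 + A^-22
Normalise by the writhe: (-A^3)^(-w) = (-A^3)^(-6) = A^-18, so f(A) = A^-18 * <K> = 2*A^-8 - 4*A^-12 + 7*A^-16 - 8*A^-20 + 9*A^-24 - 8*A^-28 + 6*A^-32 - 4*A^-36 + A^-40.
Substitute A = t^(-1/4), i.e. A^e → t^(-e/4): V(t) = t^10 - 4*t^9 + 6*t^8 - 8*t^7 + 9*t^6 - 8*t^5 + 7*t^4 - 4*t^3 + 2*t^2

Answer: t^10 - 4*t^9 + 6*t^8 - 8*t^7 + 9*t^6 - 8*t^5 + 7*t^4 - 4*t^3 + 2*t^2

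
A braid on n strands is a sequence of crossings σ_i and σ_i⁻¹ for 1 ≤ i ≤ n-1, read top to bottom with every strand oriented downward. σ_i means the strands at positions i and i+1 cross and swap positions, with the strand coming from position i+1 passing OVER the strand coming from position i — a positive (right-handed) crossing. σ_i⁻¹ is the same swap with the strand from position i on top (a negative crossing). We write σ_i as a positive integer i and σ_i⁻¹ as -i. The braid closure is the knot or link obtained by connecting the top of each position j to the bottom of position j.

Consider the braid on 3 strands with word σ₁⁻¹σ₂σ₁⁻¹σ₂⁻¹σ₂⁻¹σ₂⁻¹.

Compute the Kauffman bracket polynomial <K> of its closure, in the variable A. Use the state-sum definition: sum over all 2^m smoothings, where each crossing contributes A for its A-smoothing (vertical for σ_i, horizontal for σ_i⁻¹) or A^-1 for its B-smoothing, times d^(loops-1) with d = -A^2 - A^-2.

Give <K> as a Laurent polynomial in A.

-A^12 + A^8 - A^4 + 2 - A^-4 + A^-8

Derivation:
Braid: s1^-1 s2 s1^-1 s2^-1 s2^-1 s2^-1 on 3 strands, 6 crossings.
Writhe w = (#positive) - (#negative) = 1 - 5 = -4.
Computing the Kauffman bracket via state sum. There are 2^6 = 64 states.
Each crossing splits two ways (0=vertical, 1=horizontal). The state's weight is A^(#A-smoothings - #B-smoothings) * d^(loops - 1).
Tabulate the states by total A-exponent and number of loops L (A-exp: L × count):
  A^6: L=4 ×1
  A^4: L=3 ×6
  A^2: L=2 ×12, L=4 ×3
  A^0: L=1 ×9, L=3 ×10, L=5 ×1
  A^-2: L=2 ×12, L=4 ×3
  A^-4: L=1 ×2, L=3 ×4
  A^-6: L=2 ×1
Each group contributes A^e * Σ count * d^(L-1):
Powers of d = -A^2 - A^-2: d^2 = A^4 + 2 + A^-4; d^3 = -A^6 - 3*A^2 - 3*A^-2 - A^-6; d^4 = A^8 + 4*A^4 + 6 + 4*A^-4 + A^-8.
  A^6 * (d^3) = -A^12 - 3*A^8 - 3*A^4 - 1
  A^4 * (6*d^2) = 6*A^8 + 12*A^4 + 6
  A^2 * (12*d + 3*d^3) = -3*A^8 - 21*A^4 - 21 - 3*A^-4
  A^0 * (9 + 10*d^2 + d^4) = A^8 + 14*A^4 + 35 + 14*A^-4 + A^-8
  A^-2 * (12*d + 3*d^3) = -3*A^4 - 21 - 21*A^-4 - 3*A^-8
  A^-4 * (2 + 4*d^2) = 4 + 10*A^-4 + 4*A^-8
  A^-6 * (d) = -A^-4 - A^-8
Summing the groups: <K> = -A^12 + A^8 - A^4 + 2 - A^-4 + A^-8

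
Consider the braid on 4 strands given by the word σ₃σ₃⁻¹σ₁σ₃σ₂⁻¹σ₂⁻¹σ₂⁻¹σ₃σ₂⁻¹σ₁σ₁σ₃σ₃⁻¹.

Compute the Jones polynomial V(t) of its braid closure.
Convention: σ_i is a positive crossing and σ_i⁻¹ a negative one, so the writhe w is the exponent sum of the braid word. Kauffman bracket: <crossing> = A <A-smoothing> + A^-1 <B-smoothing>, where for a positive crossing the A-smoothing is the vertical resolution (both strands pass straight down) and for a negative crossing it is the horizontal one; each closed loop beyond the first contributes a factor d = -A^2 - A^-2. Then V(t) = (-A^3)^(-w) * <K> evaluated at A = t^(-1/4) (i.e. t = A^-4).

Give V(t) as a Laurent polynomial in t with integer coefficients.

-t^5 + 2*t^4 - 3*t^3 + 5*t^2 - 5*t + 6 - 5*t^-1 + 3*t^-2 - 2*t^-3 + t^-4

Derivation:
The presented braid s3 s3^-1 s1 s3 s2^-1 s2^-1 s2^-1 s3 s2^-1 s1 s1 s3 s3^-1 on 4 strands reduces by inverse Markov moves (closure unchanged at each step):
  Deconjugate: the word is γ·β·γ⁻¹ with γ = s3 s3^-1 (prefix) and γ⁻¹ = s3 s3^-1 (suffix); strip both.
Reduced to β = s1 s3 s2^-1 s2^-1 s2^-1 s3 s2^-1 s1 s1 on 4 strands, 9 crossings.
Compute on β:
Braid: s1 s3 s2^-1 s2^-1 s2^-1 s3 s2^-1 s1 s1 on 4 strands, 9 crossings.
Writhe w = (#positive) - (#negative) = 5 - 4 = 1.
Computing the Kauffman bracket via state sum. There are 2^9 = 512 states.
Smooth each crossing (0=||, 1=⌣⌢); contribution A^(Σ sign_k(1-2s_k)) * d^(L-1).
Tabulate the states by total A-exponent and number of loops L (A-exp: L × count):
  A^9: L=6 ×1
  A^7: L=5 ×9
  A^5: L=4 ×33, L=6 ×3
  A^3: L=3 ×64, L=5 ×19, L=7 ×1
  A^1: L=2 ×68, L=4 ×52, L=6 ×6
  A^-1: L=1 ×33, L=3 ×75, L=5 ×18
  A^-3: L=2 ×51, L=4 ×32, L=6 ×1
  A^-5: L=3 ×32, L=5 ×4
  A^-7: L=4 ×9
  A^-9: L=5 ×1
Each group contributes A^e * Σ count * d^(L-1):
Powers of d = -A^2 - A^-2: d^2 = A^4 + 2 + A^-4; d^3 = -A^6 - 3*A^2 - 3*A^-2 - A^-6; d^4 = A^8 + 4*A^4 + 6 + 4*A^-4 + A^-8; d^5 = -A^10 - 5*A^6 - 10*A^2 - 10*A^-2 - 5*A^-6 - A^-10; d^6 = A^12 + 6*A^8 + 15*A^4 + 20 + 15*A^-4 + 6*A^-8 + A^-12.
  A^9 * (d^5) = -A^19 - 5*A^15 - 10*A^11 - 10*A^7 - 5*A^3 - A^-1
  A^7 * (9*d^4) = 9*A^15 + 36*A^11 + 54*A^7 + 36*A^3 + 9*A^-1
  A^5 * (33*d^3 + 3*d^5) = -3*A^15 - 48*A^11 - 129*A^7 - 129*A^3 - 48*A^-1 - 3*A^-5
  A^3 * (64*d^2 + 19*d^4 + d^6) = A^15 + 25*A^11 + 155*A^7 + 262*A^3 + 155*A^-1 + 25*A^-5 + A^-9
  A^1 * (68*d + 52*d^3 + 6*d^5) = -6*A^11 - 82*A^7 - 284*A^3 - 284*A^-1 - 82*A^-5 - 6*A^-9
  A^-1 * (33 + 75*d^2 + 18*d^4) = 18*A^7 + 147*A^3 + 291*A^-1 + 147*A^-5 + 18*A^-9
  A^-3 * (51*d + 32*d^3 + d^5) = -A^7 - 37*A^3 - 157*A^-1 - 157*A^-5 - 37*A^-9 - A^-13
  A^-5 * (32*d^2 + 4*d^4) = 4*A^3 + 48*A^-1 + 88*A^-5 + 48*A^-9 + 4*A^-13
  A^-7 * (9*d^3) = -9*A^-1 - 27*A^-5 - 27*A^-9 - 9*A^-13
  A^-9 * (d^4) = A^-1 + 4*A^-5 + 6*A^-9 + 4*A^-13 + A^-17
Summing the groups: <K> = -A^19 + 2*A^15 - 3*A^11 + 5*A^7 - 6*A^3 + 5*A^-1 - 5*A^-5 + 3*A^-9 - 2*A^-13 + A^-17
Normalise by the writhe: (-A^3)^(-w) = (-A^3)^(-1) = -A^-3, so f(A) = -A^-3 * <K> = A^16 - 2*A^12 + 3*A^8 - 5*A^4 + 6 - 5*A^-4 + 5*A^-8 - 3*A^-12 + 2*A^-16 - A^-20.
Substitute A = t^(-1/4), i.e. A^e → t^(-e/4): V(t) = -t^5 + 2*t^4 - 3*t^3 + 5*t^2 - 5*t + 6 - 5*t^-1 + 3*t^-2 - 2*t^-3 + t^-4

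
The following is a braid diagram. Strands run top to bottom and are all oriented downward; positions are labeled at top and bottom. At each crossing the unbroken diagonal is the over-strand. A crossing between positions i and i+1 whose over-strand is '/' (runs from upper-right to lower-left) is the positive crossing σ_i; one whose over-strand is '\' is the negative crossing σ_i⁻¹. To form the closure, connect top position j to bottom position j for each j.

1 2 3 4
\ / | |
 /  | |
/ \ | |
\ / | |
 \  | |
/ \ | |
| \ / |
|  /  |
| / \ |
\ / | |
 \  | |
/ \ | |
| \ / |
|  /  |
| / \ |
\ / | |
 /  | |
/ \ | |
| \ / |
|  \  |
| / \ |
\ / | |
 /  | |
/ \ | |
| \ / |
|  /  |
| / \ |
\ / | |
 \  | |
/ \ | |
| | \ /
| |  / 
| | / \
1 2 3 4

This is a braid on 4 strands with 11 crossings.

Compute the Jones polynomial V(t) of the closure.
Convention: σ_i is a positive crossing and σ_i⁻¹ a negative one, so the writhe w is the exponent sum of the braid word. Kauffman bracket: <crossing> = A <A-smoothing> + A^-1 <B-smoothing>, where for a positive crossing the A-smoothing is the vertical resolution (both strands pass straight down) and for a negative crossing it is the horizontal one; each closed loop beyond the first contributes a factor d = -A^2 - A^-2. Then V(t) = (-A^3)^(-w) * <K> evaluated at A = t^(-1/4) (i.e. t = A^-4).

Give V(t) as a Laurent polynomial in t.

-t^5 + t^4 - t^3 + 2*t^2 - t + 2 - t^-1

Derivation:
Reading the diagram top to bottom ('/'-over between positions i,i+1 = s_i, '\'-over = s_i^-1): braid word = s1 s1^-1 s2 s1^-1 s2 s1 s2^-1 s1 s2 s1^-1 s3.
The presented braid s1 s1^-1 s2 s1^-1 s2 s1 s2^-1 s1 s2 s1^-1 s3 on 4 strands reduces by inverse Markov moves (closure unchanged at each step):
  Destabilize: the word has the form β·s3 where s3 occurs only as the final letter (β ∈ B_3); drop it and the last strand → 3 strands.
  Deconjugate: the word is γ·β·γ⁻¹ with γ = s1 (prefix) and γ⁻¹ = s1^-1 (suffix); strip both.
Reduced to β = s1^-1 s2 s1^-1 s2 s1 s2^-1 s1 s2 on 3 strands, 8 crossings.
Compute on β:
Braid: s1^-1 s2 s1^-1 s2 s1 s2^-1 s1 s2 on 3 strands, 8 crossings.
Writhe w = (#positive) - (#negative) = 5 - 3 = 2.
Computing the Kauffman bracket via state sum. There are 2^8 = 256 states.
Smooth each crossing (0=||, 1=⌣⌢); contribution A^(Σ sign_k(1-2s_k)) * d^(L-1).
Tabulate the states by total A-exponent and number of loops L (A-exp: L × count):
  A^8: L=2 ×1
  A^6: L=1 ×3, L=3 ×5
  A^4: L=2 ×22, L=4 ×6
  A^2: L=1 ×18, L=3 ×37, L=5 ×1
  A^0: L=2 ×58, L=4 ×12
  A^-2: L=1 ×24, L=3 ×31, L=5 ×1
  A^-4: L=2 ×23, L=4 ×5
  A^-6: L=3 ×8
  A^-8: L=4 ×1
Each group contributes A^e * Σ count * d^(L-1):
Powers of d = -A^2 - A^-2: d^2 = A^4 + 2 + A^-4; d^3 = -A^6 - 3*A^2 - 3*A^-2 - A^-6; d^4 = A^8 + 4*A^4 + 6 + 4*A^-4 + A^-8.
  A^8 * (d) = -A^10 - A^6
  A^6 * (3 + 5*d^2) = 5*A^10 + 13*A^6 + 5*A^2
  A^4 * (22*d + 6*d^3) = -6*A^10 - 40*A^6 - 40*A^2 - 6*A^-2
  A^2 * (18 + 37*d^2 + d^4) = A^10 + 41*A^6 + 98*A^2 + 41*A^-2 + A^-6
  A^0 * (58*d + 12*d^3) = -12*A^6 - 94*A^2 - 94*A^-2 - 12*A^-6
  A^-2 * (24 + 31*d^2 + d^4) = A^6 + 35*A^2 + 92*A^-2 + 35*A^-6 + A^-10
  A^-4 * (23*d + 5*d^3) = -5*A^2 - 38*A^-2 - 38*A^-6 - 5*A^-10
  A^-6 * (8*d^2) = 8*A^-2 + 16*A^-6 + 8*A^-10
  A^-8 * (d^3) = -A^-2 - 3*A^-6 - 3*A^-10 - A^-14
Summing the groups: <K> = -A^10 + 2*A^6 - A^2 + 2*A^-2 - A^-6 + A^-10 - A^-14
Normalise by the writhe: (-A^3)^(-w) = (-A^3)^(-2) = A^-6, so f(A) = A^-6 * <K> = -A^4 + 2 - A^-4 + 2*A^-8 - A^-12 + A^-16 - A^-20.
Substitute A = t^(-1/4), i.e. A^e → t^(-e/4): V(t) = -t^5 + t^4 - t^3 + 2*t^2 - t + 2 - t^-1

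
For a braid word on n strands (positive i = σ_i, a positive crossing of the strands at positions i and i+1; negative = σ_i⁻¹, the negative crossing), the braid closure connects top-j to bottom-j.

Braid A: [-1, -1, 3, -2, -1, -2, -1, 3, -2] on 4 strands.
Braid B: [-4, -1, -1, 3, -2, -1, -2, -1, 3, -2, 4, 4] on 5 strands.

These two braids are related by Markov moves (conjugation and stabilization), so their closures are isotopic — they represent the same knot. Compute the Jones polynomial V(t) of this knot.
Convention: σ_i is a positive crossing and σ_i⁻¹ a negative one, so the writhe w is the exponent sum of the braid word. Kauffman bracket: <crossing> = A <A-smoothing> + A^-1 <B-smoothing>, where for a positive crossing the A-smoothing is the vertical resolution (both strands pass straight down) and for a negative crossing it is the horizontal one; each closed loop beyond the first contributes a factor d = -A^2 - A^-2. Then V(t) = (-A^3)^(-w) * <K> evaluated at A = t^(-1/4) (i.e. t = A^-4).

1 - t^-1 + 2*t^-2 - 2*t^-3 + 2*t^-4 - 2*t^-5 + 2*t^-6 - t^-7

Derivation:
Markov-equivalent braids have isotopic closures, hence identical knot invariants. Strip the Markov moves from each word to reach a common short braid β, then compute V(t) once on β.
Braid A: s1^-1 s1^-1 s3 s2^-1 s1^-1 s2^-1 s1^-1 s3 s2^-1 on 4 strands has no conjugating prefix/suffix or stabilization to strip; take β = s1^-1 s1^-1 s3 s2^-1 s1^-1 s2^-1 s1^-1 s3 s2^-1.
Braid B: s4^-1 s1^-1 s1^-1 s3 s2^-1 s1^-1 s2^-1 s1^-1 s3 s2^-1 s4 s4 on 5 strands reduces by inverse Markov moves (closure unchanged at each step):
  Deconjugate: the word is γ·β·γ⁻¹ with γ = s4^-1 (prefix) and γ⁻¹ = s4 (suffix); strip both.
  Destabilize: the word has the form β·s4 where s4 occurs only as the final letter (β ∈ B_4); drop it and the last strand → 4 strands.
Reduced to β = s1^-1 s1^-1 s3 s2^-1 s1^-1 s2^-1 s1^-1 s3 s2^-1 on 4 strands, 9 crossings.
Both give the same β = s1^-1 s1^-1 s3 s2^-1 s1^-1 s2^-1 s1^-1 s3 s2^-1 on 4 strands, so one state sum suffices:
Braid: s1^-1 s1^-1 s3 s2^-1 s1^-1 s2^-1 s1^-1 s3 s2^-1 on 4 strands, 9 crossings.
Writhe w = (#positive) - (#negative) = 2 - 7 = -5.
Enumerate smoothing states for the bracket polynomial. There are 2^9 = 512 states.
For each crossing: s=0 is the vertical smoothing, s=1 horizontal. Crossing k contributes A^(sign_k * (1 - 2*s_k)); loop factor d = -A^2 - A^-2.
Tabulate the states by total A-exponent and number of loops L (A-exp: L × count):
  A^9: L=3 ×1
  A^7: L=2 ×4, L=4 ×5
  A^5: L=1 ×4, L=3 ×26, L=5 ×6
  A^3: L=2 ×43, L=4 ×40, L=6 ×1
  A^1: L=1 ×23, L=3 ×92, L=5 ×11
  A^-1: L=2 ×91, L=4 ×34, L=6 ×1
  A^-3: L=1 ×32, L=3 ×48, L=5 ×4
  A^-5: L=2 ×28, L=4 ×8
  A^-7: L=3 ×9
  A^-9: L=4 ×1
Each group contributes A^e * Σ count * d^(L-1):
Powers of d = -A^2 - A^-2: d^2 = A^4 + 2 + A^-4; d^3 = -A^6 - 3*A^2 - 3*A^-2 - A^-6; d^4 = A^8 + 4*A^4 + 6 + 4*A^-4 + A^-8; d^5 = -A^10 - 5*A^6 - 10*A^2 - 10*A^-2 - 5*A^-6 - A^-10.
  A^9 * (d^2) = A^13 + 2*A^9 + A^5
  A^7 * (4*d + 5*d^3) = -5*A^13 - 19*A^9 - 19*A^5 - 5*A
  A^5 * (4 + 26*d^2 + 6*d^4) = 6*A^13 + 50*A^9 + 92*A^5 + 50*A + 6*A^-3
  A^3 * (43*d + 40*d^3 + d^5) = -A^13 - 45*A^9 - 173*A^5 - 173*A - 45*A^-3 - A^-7
  A^1 * (23 + 92*d^2 + 11*d^4) = 11*A^9 + 136*A^5 + 273*A + 136*A^-3 + 11*A^-7
  A^-1 * (91*d + 34*d^3 + d^5) = -A^9 - 39*A^5 - 203*A - 203*A^-3 - 39*A^-7 - A^-11
  A^-3 * (32 + 48*d^2 + 4*d^4) = 4*A^5 + 64*A + 152*A^-3 + 64*A^-7 + 4*A^-11
  A^-5 * (28*d + 8*d^3) = -8*A - 52*A^-3 - 52*A^-7 - 8*A^-11
  A^-7 * (9*d^2) = 9*A^-3 + 18*A^-7 + 9*A^-11
  A^-9 * (d^3) = -A^-3 - 3*A^-7 - 3*A^-11 - A^-15
Summing the groups: <K> = A^13 - 2*A^9 + 2*A^5 - 2*A + 2*A^-3 - 2*A^-7 + A^-11 - A^-15
Normalise by the writhe: (-A^3)^(-w) = (-A^3)^(5) = -A^15, so f(A) = -A^15 * <K> = -A^28 + 2*A^24 - 2*A^20 + 2*A^16 - 2*A^12 + 2*A^8 - A^4 + 1.
Substitute A = t^(-1/4), i.e. A^e → t^(-e/4): V(t) = 1 - t^-1 + 2*t^-2 - 2*t^-3 + 2*t^-4 - 2*t^-5 + 2*t^-6 - t^-7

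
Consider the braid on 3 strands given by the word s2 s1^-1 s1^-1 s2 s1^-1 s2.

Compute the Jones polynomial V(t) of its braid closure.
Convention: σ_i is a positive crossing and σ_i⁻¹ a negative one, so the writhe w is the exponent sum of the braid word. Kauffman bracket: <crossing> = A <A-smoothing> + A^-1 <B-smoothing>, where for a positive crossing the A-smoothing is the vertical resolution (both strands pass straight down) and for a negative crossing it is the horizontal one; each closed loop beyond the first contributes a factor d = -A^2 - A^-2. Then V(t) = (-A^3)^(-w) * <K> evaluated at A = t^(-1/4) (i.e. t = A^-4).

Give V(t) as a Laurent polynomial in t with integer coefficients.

Braid: s2 s1^-1 s1^-1 s2 s1^-1 s2 on 3 strands, 6 crossings.
Writhe w = (#positive) - (#negative) = 3 - 3 = 0.
State-sum expansion of <K>. There are 2^6 = 64 states.
For each crossing: s=0 is the vertical smoothing, s=1 horizontal. Crossing k contributes A^(sign_k * (1 - 2*s_k)); loop factor d = -A^2 - A^-2.
Tabulate the states by total A-exponent and number of loops L (A-exp: L × count):
  A^6: L=4 ×1
  A^4: L=3 ×6
  A^2: L=2 ×14, L=4 ×1
  A^0: L=1 ×13, L=3 ×7
  A^-2: L=2 ×14, L=4 ×1
  A^-4: L=3 ×6
  A^-6: L=4 ×1
Each group contributes A^e * Σ count * d^(L-1):
Powers of d = -A^2 - A^-2: d^2 = A^4 + 2 + A^-4; d^3 = -A^6 - 3*A^2 - 3*A^-2 - A^-6.
  A^6 * (d^3) = -A^12 - 3*A^8 - 3*A^4 - 1
  A^4 * (6*d^2) = 6*A^8 + 12*A^4 + 6
  A^2 * (14*d + d^3) = -A^8 - 17*A^4 - 17 - A^-4
  A^0 * (13 + 7*d^2) = 7*A^4 + 27 + 7*A^-4
  A^-2 * (14*d + d^3) = -A^4 - 17 - 17*A^-4 - A^-8
  A^-4 * (6*d^2) = 6 + 12*A^-4 + 6*A^-8
  A^-6 * (d^3) = -1 - 3*A^-4 - 3*A^-8 - A^-12
Summing the groups: <K> = -A^12 + 2*A^8 - 2*A^4 + 3 - 2*A^-4 + 2*A^-8 - A^-12
Normalise by the writhe: (-A^3)^(-w) = (-A^3)^(0) = 1, so f(A) = 1 * <K> = -A^12 + 2*A^8 - 2*A^4 + 3 - 2*A^-4 + 2*A^-8 - A^-12.
Substitute A = t^(-1/4), i.e. A^e → t^(-e/4): V(t) = -t^3 + 2*t^2 - 2*t + 3 - 2*t^-1 + 2*t^-2 - t^-3

Answer: -t^3 + 2*t^2 - 2*t + 3 - 2*t^-1 + 2*t^-2 - t^-3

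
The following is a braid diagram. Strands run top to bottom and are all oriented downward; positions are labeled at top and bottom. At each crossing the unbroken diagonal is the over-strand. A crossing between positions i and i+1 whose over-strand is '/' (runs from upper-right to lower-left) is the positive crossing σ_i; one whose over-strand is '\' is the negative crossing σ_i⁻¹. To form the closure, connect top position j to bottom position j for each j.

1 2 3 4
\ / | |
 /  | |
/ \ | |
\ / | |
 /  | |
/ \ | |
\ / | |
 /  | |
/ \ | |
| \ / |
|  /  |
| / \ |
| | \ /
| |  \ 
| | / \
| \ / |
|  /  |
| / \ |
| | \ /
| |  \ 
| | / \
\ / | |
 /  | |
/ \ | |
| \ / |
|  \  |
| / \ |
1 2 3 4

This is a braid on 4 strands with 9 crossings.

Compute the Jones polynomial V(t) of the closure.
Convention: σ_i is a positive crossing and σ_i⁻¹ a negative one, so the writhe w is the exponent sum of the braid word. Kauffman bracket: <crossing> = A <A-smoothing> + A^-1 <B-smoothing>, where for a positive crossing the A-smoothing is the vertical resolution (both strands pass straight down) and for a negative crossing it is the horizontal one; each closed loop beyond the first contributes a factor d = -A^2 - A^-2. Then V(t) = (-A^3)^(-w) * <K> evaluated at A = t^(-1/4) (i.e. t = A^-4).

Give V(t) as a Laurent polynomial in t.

Reading the diagram top to bottom ('/'-over between positions i,i+1 = s_i, '\'-over = s_i^-1): braid word = s1 s1 s1 s2 s3^-1 s2 s3^-1 s1 s2^-1.
Braid: s1 s1 s1 s2 s3^-1 s2 s3^-1 s1 s2^-1 on 4 strands, 9 crossings.
Writhe w = (#positive) - (#negative) = 6 - 3 = 3.
Computing the Kauffman bracket via state sum. There are 2^9 = 512 states.
Each crossing splits two ways (0=vertical, 1=horizontal). The state's weight is A^(#A-smoothings - #B-smoothings) * d^(loops - 1).
Tabulate the states by total A-exponent and number of loops L (A-exp: L × count):
  A^9: L=3 ×1
  A^7: L=2 ×7, L=4 ×2
  A^5: L=1 ×12, L=3 ×24
  A^3: L=2 ×66, L=4 ×18
  A^1: L=1 ×35, L=3 ×84, L=5 ×7
  A^-1: L=2 ×73, L=4 ×52, L=6 ×1
  A^-3: L=3 ×68, L=5 ×16
  A^-5: L=4 ×34, L=6 ×2
  A^-7: L=5 ×9
  A^-9: L=6 ×1
Each group contributes A^e * Σ count * d^(L-1):
Powers of d = -A^2 - A^-2: d^2 = A^4 + 2 + A^-4; d^3 = -A^6 - 3*A^2 - 3*A^-2 - A^-6; d^4 = A^8 + 4*A^4 + 6 + 4*A^-4 + A^-8; d^5 = -A^10 - 5*A^6 - 10*A^2 - 10*A^-2 - 5*A^-6 - A^-10.
  A^9 * (d^2) = A^13 + 2*A^9 + A^5
  A^7 * (7*d + 2*d^3) = -2*A^13 - 13*A^9 - 13*A^5 - 2*A
  A^5 * (12 + 24*d^2) = 24*A^9 + 60*A^5 + 24*A
  A^3 * (66*d + 18*d^3) = -18*A^9 - 120*A^5 - 120*A - 18*A^-3
  A^1 * (35 + 84*d^2 + 7*d^4) = 7*A^9 + 112*A^5 + 245*A + 112*A^-3 + 7*A^-7
  A^-1 * (73*d + 52*d^3 + d^5) = -A^9 - 57*A^5 - 239*A - 239*A^-3 - 57*A^-7 - A^-11
  A^-3 * (68*d^2 + 16*d^4) = 16*A^5 + 132*A + 232*A^-3 + 132*A^-7 + 16*A^-11
  A^-5 * (34*d^3 + 2*d^5) = -2*A^5 - 44*A - 122*A^-3 - 122*A^-7 - 44*A^-11 - 2*A^-15
  A^-7 * (9*d^4) = 9*A + 36*A^-3 + 54*A^-7 + 36*A^-11 + 9*A^-15
  A^-9 * (d^5) = -A - 5*A^-3 - 10*A^-7 - 10*A^-11 - 5*A^-15 - A^-19
Summing the groups: <K> = -A^13 + A^9 - 3*A^5 + 4*A - 4*A^-3 + 4*A^-7 - 3*A^-11 + 2*A^-15 - A^-19
Normalise by the writhe: (-A^3)^(-w) = (-A^3)^(-3) = -A^-9, so f(A) = -A^-9 * <K> = A^4 - 1 + 3*A^-4 - 4*A^-8 + 4*A^-12 - 4*A^-16 + 3*A^-20 - 2*A^-24 + A^-28.
Substitute A = t^(-1/4), i.e. A^e → t^(-e/4): V(t) = t^7 - 2*t^6 + 3*t^5 - 4*t^4 + 4*t^3 - 4*t^2 + 3*t - 1 + t^-1

Answer: t^7 - 2*t^6 + 3*t^5 - 4*t^4 + 4*t^3 - 4*t^2 + 3*t - 1 + t^-1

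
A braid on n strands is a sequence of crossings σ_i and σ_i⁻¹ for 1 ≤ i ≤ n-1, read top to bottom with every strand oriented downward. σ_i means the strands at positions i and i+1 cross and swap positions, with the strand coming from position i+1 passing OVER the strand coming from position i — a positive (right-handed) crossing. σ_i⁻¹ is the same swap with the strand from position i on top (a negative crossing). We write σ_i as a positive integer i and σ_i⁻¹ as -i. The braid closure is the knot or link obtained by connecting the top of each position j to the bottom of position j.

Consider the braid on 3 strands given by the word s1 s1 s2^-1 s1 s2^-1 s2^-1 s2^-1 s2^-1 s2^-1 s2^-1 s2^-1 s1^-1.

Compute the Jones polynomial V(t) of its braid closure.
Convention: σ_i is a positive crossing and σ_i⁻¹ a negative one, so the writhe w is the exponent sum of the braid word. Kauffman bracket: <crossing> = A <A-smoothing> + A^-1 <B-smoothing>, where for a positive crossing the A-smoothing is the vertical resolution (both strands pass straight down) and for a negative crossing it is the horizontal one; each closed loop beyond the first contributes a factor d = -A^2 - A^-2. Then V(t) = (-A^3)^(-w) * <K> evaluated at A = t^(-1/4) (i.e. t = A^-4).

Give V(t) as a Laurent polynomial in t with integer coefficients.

t^-1 - t^-2 + 2*t^-3 - 2*t^-4 + 3*t^-5 - 3*t^-6 + 3*t^-7 - 3*t^-8 + 2*t^-9 - 2*t^-10 + t^-11

Derivation:
The presented braid s1 s1 s2^-1 s1 s2^-1 s2^-1 s2^-1 s2^-1 s2^-1 s2^-1 s2^-1 s1^-1 on 3 strands reduces by inverse Markov moves (closure unchanged at each step):
  Deconjugate: the word is γ·β·γ⁻¹ with γ = s1 (prefix) and γ⁻¹ = s1^-1 (suffix); strip both.
Reduced to β = s1 s2^-1 s1 s2^-1 s2^-1 s2^-1 s2^-1 s2^-1 s2^-1 s2^-1 on 3 strands, 10 crossings.
Compute on β:
Braid: s1 s2^-1 s1 s2^-1 s2^-1 s2^-1 s2^-1 s2^-1 s2^-1 s2^-1 on 3 strands, 10 crossings.
Writhe w = (#positive) - (#negative) = 2 - 8 = -6.
Enumerate smoothing states for the bracket polynomial. There are 2^10 = 1024 states.
Each crossing splits two ways (0=vertical, 1=horizontal). The state's weight is A^(#A-smoothings - #B-smoothings) * d^(loops - 1).
Tabulate the states by total A-exponent and number of loops L (A-exp: L × count):
  A^10: L=9 ×1
  A^8: L=8 ×10
  A^6: L=7 ×45
  A^4: L=6 ×119, L=8 ×1
  A^2: L=5 ×203, L=7 ×7
  A^0: L=4 ×231, L=6 ×21
  A^-2: L=3 ×175, L=5 ×35
  A^-4: L=2 ×85, L=4 ×35
  A^-6: L=1 ×23, L=3 ×22
  A^-8: L=2 ×10
  A^-10: L=3 ×1
Each group contributes A^e * Σ count * d^(L-1):
Powers of d = -A^2 - A^-2: d^2 = A^4 + 2 + A^-4; d^3 = -A^6 - 3*A^2 - 3*A^-2 - A^-6; d^4 = A^8 + 4*A^4 + 6 + 4*A^-4 + A^-8; d^5 = -A^10 - 5*A^6 - 10*A^2 - 10*A^-2 - 5*A^-6 - A^-10; d^6 = A^12 + 6*A^8 + 15*A^4 + 20 + 15*A^-4 + 6*A^-8 + A^-12; d^7 = -A^14 - 7*A^10 - 21*A^6 - 35*A^2 - 35*A^-2 - 21*A^-6 - 7*A^-10 - A^-14; d^8 = A^16 + 8*A^12 + 28*A^8 + 56*A^4 + 70 + 56*A^-4 + 28*A^-8 + 8*A^-12 + A^-16.
  A^10 * (d^8) = A^26 + 8*A^22 + 28*A^18 + 56*A^14 + 70*A^10 + 56*A^6 + 28*A^2 + 8*A^-2 + A^-6
  A^8 * (10*d^7) = -10*A^22 - 70*A^18 - 210*A^14 - 350*A^10 - 350*A^6 - 210*A^2 - 70*A^-2 - 10*A^-6
  A^6 * (45*d^6) = 45*A^18 + 270*A^14 + 675*A^10 + 900*A^6 + 675*A^2 + 270*A^-2 + 45*A^-6
  A^4 * (119*d^5 + d^7) = -A^18 - 126*A^14 - 616*A^10 - 1225*A^6 - 1225*A^2 - 616*A^-2 - 126*A^-6 - A^-10
  A^2 * (203*d^4 + 7*d^6) = 7*A^14 + 245*A^10 + 917*A^6 + 1358*A^2 + 917*A^-2 + 245*A^-6 + 7*A^-10
  A^0 * (231*d^3 + 21*d^5) = -21*A^10 - 336*A^6 - 903*A^2 - 903*A^-2 - 336*A^-6 - 21*A^-10
  A^-2 * (175*d^2 + 35*d^4) = 35*A^6 + 315*A^2 + 560*A^-2 + 315*A^-6 + 35*A^-10
  A^-4 * (85*d + 35*d^3) = -35*A^2 - 190*A^-2 - 190*A^-6 - 35*A^-10
  A^-6 * (23 + 22*d^2) = 22*A^-2 + 67*A^-6 + 22*A^-10
  A^-8 * (10*d) = -10*A^-6 - 10*A^-10
  A^-10 * (d^2) = A^-6 + 2*A^-10 + A^-14
Summing the groups: <K> = A^26 - 2*A^22 + 2*A^18 - 3*A^14 + 3*A^10 - 3*A^6 + 3*A^2 - 2*A^-2 + 2*A^-6 - A^-10 + A^-14
Normalise by the writhe: (-A^3)^(-w) = (-A^3)^(6) = A^18, so f(A) = A^18 * <K> = A^44 - 2*A^40 + 2*A^36 - 3*A^32 + 3*A^28 - 3*A^24 + 3*A^20 - 2*A^16 + 2*A^12 - A^8 + A^4.
Substitute A = t^(-1/4), i.e. A^e → t^(-e/4): V(t) = t^-1 - t^-2 + 2*t^-3 - 2*t^-4 + 3*t^-5 - 3*t^-6 + 3*t^-7 - 3*t^-8 + 2*t^-9 - 2*t^-10 + t^-11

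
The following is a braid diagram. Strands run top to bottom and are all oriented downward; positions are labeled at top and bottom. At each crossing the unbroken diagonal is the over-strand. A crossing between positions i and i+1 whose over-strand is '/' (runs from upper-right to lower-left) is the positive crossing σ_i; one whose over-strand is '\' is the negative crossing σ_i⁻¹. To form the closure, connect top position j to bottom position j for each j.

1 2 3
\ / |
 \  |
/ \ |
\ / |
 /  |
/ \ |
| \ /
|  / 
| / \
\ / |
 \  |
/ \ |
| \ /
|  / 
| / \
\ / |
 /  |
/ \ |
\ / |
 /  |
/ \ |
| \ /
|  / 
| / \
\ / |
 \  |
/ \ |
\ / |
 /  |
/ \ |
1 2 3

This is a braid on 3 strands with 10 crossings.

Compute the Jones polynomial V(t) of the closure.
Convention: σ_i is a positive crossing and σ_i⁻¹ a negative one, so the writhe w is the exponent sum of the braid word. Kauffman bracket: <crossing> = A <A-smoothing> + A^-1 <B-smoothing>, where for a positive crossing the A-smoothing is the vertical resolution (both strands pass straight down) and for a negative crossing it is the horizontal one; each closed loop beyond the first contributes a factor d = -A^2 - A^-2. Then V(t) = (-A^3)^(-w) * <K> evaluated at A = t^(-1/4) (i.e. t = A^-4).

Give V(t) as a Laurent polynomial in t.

-t^6 + t^5 - t^4 + 2*t^3 - t^2 + t

Derivation:
Reading the diagram top to bottom ('/'-over between positions i,i+1 = s_i, '\'-over = s_i^-1): braid word = s1^-1 s1 s2 s1^-1 s2 s1 s1 s2 s1^-1 s1.
The presented braid s1^-1 s1 s2 s1^-1 s2 s1 s1 s2 s1^-1 s1 on 3 strands reduces by inverse Markov moves (closure unchanged at each step):
  Deconjugate: the word is γ·β·γ⁻¹ with γ = s1^-1 s1 (prefix) and γ⁻¹ = s1^-1 s1 (suffix); strip both.
Reduced to β = s2 s1^-1 s2 s1 s1 s2 on 3 strands, 6 crossings.
Compute on β:
Braid: s2 s1^-1 s2 s1 s1 s2 on 3 strands, 6 crossings.
Writhe w = (#positive) - (#negative) = 5 - 1 = 4.
Enumerate smoothing states for the bracket polynomial. There are 2^6 = 64 states.
Smooth each crossing (0=||, 1=⌣⌢); contribution A^(Σ sign_k(1-2s_k)) * d^(L-1).
Tabulate the states by total A-exponent and number of loops L (A-exp: L × count):
  A^6: L=2 ×1
  A^4: L=1 ×3, L=3 ×3
  A^2: L=2 ×14, L=4 ×1
  A^0: L=1 ×10, L=3 ×10
  A^-2: L=2 ×13, L=4 ×2
  A^-4: L=3 ×6
  A^-6: L=4 ×1
Each group contributes A^e * Σ count * d^(L-1):
Powers of d = -A^2 - A^-2: d^2 = A^4 + 2 + A^-4; d^3 = -A^6 - 3*A^2 - 3*A^-2 - A^-6.
  A^6 * (d) = -A^8 - A^4
  A^4 * (3 + 3*d^2) = 3*A^8 + 9*A^4 + 3
  A^2 * (14*d + d^3) = -A^8 - 17*A^4 - 17 - A^-4
  A^0 * (10 + 10*d^2) = 10*A^4 + 30 + 10*A^-4
  A^-2 * (13*d + 2*d^3) = -2*A^4 - 19 - 19*A^-4 - 2*A^-8
  A^-4 * (6*d^2) = 6 + 12*A^-4 + 6*A^-8
  A^-6 * (d^3) = -1 - 3*A^-4 - 3*A^-8 - A^-12
Summing the groups: <K> = A^8 - A^4 + 2 - A^-4 + A^-8 - A^-12
Normalise by the writhe: (-A^3)^(-w) = (-A^3)^(-4) = A^-12, so f(A) = A^-12 * <K> = A^-4 - A^-8 + 2*A^-12 - A^-16 + A^-20 - A^-24.
Substitute A = t^(-1/4), i.e. A^e → t^(-e/4): V(t) = -t^6 + t^5 - t^4 + 2*t^3 - t^2 + t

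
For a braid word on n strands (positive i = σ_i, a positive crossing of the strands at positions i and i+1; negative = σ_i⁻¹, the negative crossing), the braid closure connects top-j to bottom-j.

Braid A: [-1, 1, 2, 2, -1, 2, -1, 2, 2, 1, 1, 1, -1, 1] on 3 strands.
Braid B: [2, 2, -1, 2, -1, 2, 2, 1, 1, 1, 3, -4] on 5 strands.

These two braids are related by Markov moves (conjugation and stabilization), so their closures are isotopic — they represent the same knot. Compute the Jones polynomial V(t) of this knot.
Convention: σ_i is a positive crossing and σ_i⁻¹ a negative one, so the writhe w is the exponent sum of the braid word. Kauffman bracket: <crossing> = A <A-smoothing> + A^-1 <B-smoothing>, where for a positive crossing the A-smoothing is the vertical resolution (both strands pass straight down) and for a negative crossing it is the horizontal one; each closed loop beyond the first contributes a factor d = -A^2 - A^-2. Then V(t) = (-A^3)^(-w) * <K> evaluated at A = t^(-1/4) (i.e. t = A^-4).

t^10 - 4*t^9 + 6*t^8 - 8*t^7 + 9*t^6 - 8*t^5 + 7*t^4 - 4*t^3 + 2*t^2

Derivation:
Markov-equivalent braids have isotopic closures, hence identical knot invariants. Strip the Markov moves from each word to reach a common short braid β, then compute V(t) once on β.
Braid A: s1^-1 s1 s2 s2 s1^-1 s2 s1^-1 s2 s2 s1 s1 s1 s1^-1 s1 on 3 strands reduces by inverse Markov moves (closure unchanged at each step):
  Deconjugate: the word is γ·β·γ⁻¹ with γ = s1^-1 s1 (prefix) and γ⁻¹ = s1^-1 s1 (suffix); strip both.
Reduced to β = s2 s2 s1^-1 s2 s1^-1 s2 s2 s1 s1 s1 on 3 strands, 10 crossings.
Braid B: s2 s2 s1^-1 s2 s1^-1 s2 s2 s1 s1 s1 s3 s4^-1 on 5 strands reduces by inverse Markov moves (closure unchanged at each step):
  Destabilize: the word has the form β·s4^-1 where s4^-1 occurs only as the final letter (β ∈ B_4); drop it and the last strand → 4 strands.
  Destabilize: the word has the form β·s3 where s3 occurs only as the final letter (β ∈ B_3); drop it and the last strand → 3 strands.
Reduced to β = s2 s2 s1^-1 s2 s1^-1 s2 s2 s1 s1 s1 on 3 strands, 10 crossings.
Both give the same β = s2 s2 s1^-1 s2 s1^-1 s2 s2 s1 s1 s1 on 3 strands, so one state sum suffices:
Braid: s2 s2 s1^-1 s2 s1^-1 s2 s2 s1 s1 s1 on 3 strands, 10 crossings.
Writhe w = (#positive) - (#negative) = 8 - 2 = 6.
State-sum expansion of <K>. There are 2^10 = 1024 states.
For each crossing: s=0 is the vertical smoothing, s=1 horizontal. Crossing k contributes A^(sign_k * (1 - 2*s_k)); loop factor d = -A^2 - A^-2.
Tabulate the states by total A-exponent and number of loops L (A-exp: L × count):
  A^10: L=3 ×1
  A^8: L=2 ×7, L=4 ×3
  A^6: L=1 ×14, L=3 ×28, L=5 ×3
  A^4: L=2 ×88, L=4 ×31, L=6 ×1
  A^2: L=1 ×63, L=3 ×133, L=5 ×14
  A^0: L=2 ×159, L=4 ×91, L=6 ×2
  A^-2: L=3 ×180, L=5 ×30
  A^-4: L=4 ×116, L=6 ×4
  A^-6: L=5 ×45
  A^-8: L=6 ×10
  A^-10: L=7 ×1
Each group contributes A^e * Σ count * d^(L-1):
Powers of d = -A^2 - A^-2: d^2 = A^4 + 2 + A^-4; d^3 = -A^6 - 3*A^2 - 3*A^-2 - A^-6; d^4 = A^8 + 4*A^4 + 6 + 4*A^-4 + A^-8; d^5 = -A^10 - 5*A^6 - 10*A^2 - 10*A^-2 - 5*A^-6 - A^-10; d^6 = A^12 + 6*A^8 + 15*A^4 + 20 + 15*A^-4 + 6*A^-8 + A^-12.
  A^10 * (d^2) = A^14 + 2*A^10 + A^6
  A^8 * (7*d + 3*d^3) = -3*A^14 - 16*A^10 - 16*A^6 - 3*A^2
  A^6 * (14 + 28*d^2 + 3*d^4) = 3*A^14 + 40*A^10 + 88*A^6 + 40*A^2 + 3*A^-2
  A^4 * (88*d + 31*d^3 + d^5) = -A^14 - 36*A^10 - 191*A^6 - 191*A^2 - 36*A^-2 - A^-6
  A^2 * (63 + 133*d^2 + 14*d^4) = 14*A^10 + 189*A^6 + 413*A^2 + 189*A^-2 + 14*A^-6
  A^0 * (159*d + 91*d^3 + 2*d^5) = -2*A^10 - 101*A^6 - 452*A^2 - 452*A^-2 - 101*A^-6 - 2*A^-10
  A^-2 * (180*d^2 + 30*d^4) = 30*A^6 + 300*A^2 + 540*A^-2 + 300*A^-6 + 30*A^-10
  A^-4 * (116*d^3 + 4*d^5) = -4*A^6 - 136*A^2 - 388*A^-2 - 388*A^-6 - 136*A^-10 - 4*A^-14
  A^-6 * (45*d^4) = 45*A^2 + 180*A^-2 + 270*A^-6 + 180*A^-10 + 45*A^-14
  A^-8 * (10*d^5) = -10*A^2 - 50*A^-2 - 100*A^-6 - 100*A^-10 - 50*A^-14 - 10*A^-18
  A^-10 * (d^6) = A^2 + 6*A^-2 + 15*A^-6 + 20*A^-10 + 15*A^-14 + 6*A^-18 + A^-22
Summing the groups: <K> = 2*A^10 - 4*A^6 + 7*A^2 - 8*A^-2 + 9*A^-6 - 8*A^-10 + 6*A^-14 - 4*A^-18 + A^-22
Normalise by the writhe: (-A^3)^(-w) = (-A^3)^(-6) = A^-18, so f(A) = A^-18 * <K> = 2*A^-8 - 4*A^-12 + 7*A^-16 - 8*A^-20 + 9*A^-24 - 8*A^-28 + 6*A^-32 - 4*A^-36 + A^-40.
Substitute A = t^(-1/4), i.e. A^e → t^(-e/4): V(t) = t^10 - 4*t^9 + 6*t^8 - 8*t^7 + 9*t^6 - 8*t^5 + 7*t^4 - 4*t^3 + 2*t^2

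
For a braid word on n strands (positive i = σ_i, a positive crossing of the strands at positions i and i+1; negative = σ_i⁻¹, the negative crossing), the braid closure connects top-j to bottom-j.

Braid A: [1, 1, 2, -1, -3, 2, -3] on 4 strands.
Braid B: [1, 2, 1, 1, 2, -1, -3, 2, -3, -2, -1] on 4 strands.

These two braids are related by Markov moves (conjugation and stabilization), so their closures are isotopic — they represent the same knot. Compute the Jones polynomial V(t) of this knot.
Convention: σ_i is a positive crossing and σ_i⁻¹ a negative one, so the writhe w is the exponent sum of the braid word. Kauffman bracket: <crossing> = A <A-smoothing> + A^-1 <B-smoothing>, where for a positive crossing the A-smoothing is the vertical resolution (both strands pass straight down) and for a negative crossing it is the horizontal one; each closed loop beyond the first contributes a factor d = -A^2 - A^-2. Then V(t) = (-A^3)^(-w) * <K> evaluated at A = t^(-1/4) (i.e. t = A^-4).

Markov-equivalent braids have isotopic closures, hence identical knot invariants. Strip the Markov moves from each word to reach a common short braid β, then compute V(t) once on β.
Braid A: s1 s1 s2 s1^-1 s3^-1 s2 s3^-1 on 4 strands has no conjugating prefix/suffix or stabilization to strip; take β = s1 s1 s2 s1^-1 s3^-1 s2 s3^-1.
Braid B: s1 s2 s1 s1 s2 s1^-1 s3^-1 s2 s3^-1 s2^-1 s1^-1 on 4 strands reduces by inverse Markov moves (closure unchanged at each step):
  Deconjugate: the word is γ·β·γ⁻¹ with γ = s1 s2 (prefix) and γ⁻¹ = s2^-1 s1^-1 (suffix); strip both.
Reduced to β = s1 s1 s2 s1^-1 s3^-1 s2 s3^-1 on 4 strands, 7 crossings.
Both give the same β = s1 s1 s2 s1^-1 s3^-1 s2 s3^-1 on 4 strands, so one state sum suffices:
Braid: s1 s1 s2 s1^-1 s3^-1 s2 s3^-1 on 4 strands, 7 crossings.
Writhe w = (#positive) - (#negative) = 4 - 3 = 1.
Enumerate smoothing states for the bracket polynomial. There are 2^7 = 128 states.
Smooth each crossing (0=||, 1=⌣⌢); contribution A^(Σ sign_k(1-2s_k)) * d^(L-1).
Tabulate the states by total A-exponent and number of loops L (A-exp: L × count):
  A^7: L=3 ×1
  A^5: L=2 ×4, L=4 ×3
  A^3: L=1 ×5, L=3 ×15, L=5 ×1
  A^1: L=2 ×27, L=4 ×8
  A^-1: L=1 ×14, L=3 ×20, L=5 ×1
  A^-3: L=2 ×17, L=4 ×4
  A^-5: L=3 ×7
  A^-7: L=4 ×1
Each group contributes A^e * Σ count * d^(L-1):
Powers of d = -A^2 - A^-2: d^2 = A^4 + 2 + A^-4; d^3 = -A^6 - 3*A^2 - 3*A^-2 - A^-6; d^4 = A^8 + 4*A^4 + 6 + 4*A^-4 + A^-8.
  A^7 * (d^2) = A^11 + 2*A^7 + A^3
  A^5 * (4*d + 3*d^3) = -3*A^11 - 13*A^7 - 13*A^3 - 3*A^-1
  A^3 * (5 + 15*d^2 + d^4) = A^11 + 19*A^7 + 41*A^3 + 19*A^-1 + A^-5
  A^1 * (27*d + 8*d^3) = -8*A^7 - 51*A^3 - 51*A^-1 - 8*A^-5
  A^-1 * (14 + 20*d^2 + d^4) = A^7 + 24*A^3 + 60*A^-1 + 24*A^-5 + A^-9
  A^-3 * (17*d + 4*d^3) = -4*A^3 - 29*A^-1 - 29*A^-5 - 4*A^-9
  A^-5 * (7*d^2) = 7*A^-1 + 14*A^-5 + 7*A^-9
  A^-7 * (d^3) = -A^-1 - 3*A^-5 - 3*A^-9 - A^-13
Summing the groups: <K> = -A^11 + A^7 - 2*A^3 + 2*A^-1 - A^-5 + A^-9 - A^-13
Normalise by the writhe: (-A^3)^(-w) = (-A^3)^(-1) = -A^-3, so f(A) = -A^-3 * <K> = A^8 - A^4 + 2 - 2*A^-4 + A^-8 - A^-12 + A^-16.
Substitute A = t^(-1/4), i.e. A^e → t^(-e/4): V(t) = t^4 - t^3 + t^2 - 2*t + 2 - t^-1 + t^-2

Answer: t^4 - t^3 + t^2 - 2*t + 2 - t^-1 + t^-2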